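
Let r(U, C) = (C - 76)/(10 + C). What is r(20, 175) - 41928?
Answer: -7756581/185 ≈ -41927.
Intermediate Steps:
r(U, C) = (-76 + C)/(10 + C)
r(20, 175) - 41928 = (-76 + 175)/(10 + 175) - 41928 = 99/185 - 41928 = -7756581/185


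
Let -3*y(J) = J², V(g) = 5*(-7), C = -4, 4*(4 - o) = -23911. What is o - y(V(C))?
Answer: 76681/12 ≈ 6390.1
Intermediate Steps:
o = 23927/4 (o = 4 - ¼*(-23911) = 4 + 23911/4 = 23927/4 ≈ 5981.8)
V(g) = -35
y(J) = -J²/3
o - y(V(C)) = 23927/4 - (-1)*(-35)²/3 = 23927/4 - (-1)*1225/3 = 23927/4 - 1*(-1225/3) = 23927/4 + 1225/3 = 76681/12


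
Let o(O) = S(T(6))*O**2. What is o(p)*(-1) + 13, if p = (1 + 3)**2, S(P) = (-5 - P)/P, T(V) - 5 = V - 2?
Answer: 3701/9 ≈ 411.22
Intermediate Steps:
T(V) = 3 + V (T(V) = 5 + (V - 2) = 5 + (-2 + V) = 3 + V)
S(P) = (-5 - P)/P
p = 16 (p = 4**2 = 16)
o(O) = -14*O**2/9 (o(O) = ((-5 - (3 + 6))/(3 + 6))*O**2 = ((-5 - 1*9)/9)*O**2 = ((-5 - 9)/9)*O**2 = ((1/9)*(-14))*O**2 = -14*O**2/9)
o(p)*(-1) + 13 = -14/9*16**2*(-1) + 13 = -14/9*256*(-1) + 13 = -3584/9*(-1) + 13 = 3584/9 + 13 = 3701/9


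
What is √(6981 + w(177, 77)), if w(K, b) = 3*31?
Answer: 3*√786 ≈ 84.107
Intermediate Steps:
w(K, b) = 93
√(6981 + w(177, 77)) = √(6981 + 93) = √7074 = 3*√786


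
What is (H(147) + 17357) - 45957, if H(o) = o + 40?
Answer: -28413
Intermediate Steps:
H(o) = 40 + o
(H(147) + 17357) - 45957 = ((40 + 147) + 17357) - 45957 = (187 + 17357) - 45957 = 17544 - 45957 = -28413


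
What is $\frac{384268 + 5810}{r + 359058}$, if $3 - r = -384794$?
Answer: $\frac{390078}{743855} \approx 0.5244$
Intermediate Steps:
$r = 384797$ ($r = 3 - -384794 = 3 + 384794 = 384797$)
$\frac{384268 + 5810}{r + 359058} = \frac{384268 + 5810}{384797 + 359058} = \frac{390078}{743855}$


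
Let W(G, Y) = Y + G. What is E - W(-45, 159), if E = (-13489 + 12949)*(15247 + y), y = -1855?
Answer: -7231794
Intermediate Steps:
W(G, Y) = G + Y
E = -7231680 (E = (-13489 + 12949)*(15247 - 1855) = -540*13392 = -7231680)
E - W(-45, 159) = -7231680 - (-45 + 159) = -7231680 - 1*114 = -7231680 - 114 = -7231794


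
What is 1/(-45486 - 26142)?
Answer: -1/71628 ≈ -1.3961e-5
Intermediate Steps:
1/(-45486 - 26142) = 1/(-71628) = -1/71628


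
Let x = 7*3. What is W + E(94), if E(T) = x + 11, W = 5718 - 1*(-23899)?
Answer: 29649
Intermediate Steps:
W = 29617 (W = 5718 + 23899 = 29617)
x = 21
E(T) = 32 (E(T) = 21 + 11 = 32)
W + E(94) = 29617 + 32 = 29649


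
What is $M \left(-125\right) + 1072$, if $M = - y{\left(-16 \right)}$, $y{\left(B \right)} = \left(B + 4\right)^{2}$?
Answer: $19072$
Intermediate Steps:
$y{\left(B \right)} = \left(4 + B\right)^{2}$
$M = -144$ ($M = - \left(4 - 16\right)^{2} = - \left(-12\right)^{2} = \left(-1\right) 144 = -144$)
$M \left(-125\right) + 1072 = \left(-144\right) \left(-125\right) + 1072 = 18000 + 1072 = 19072$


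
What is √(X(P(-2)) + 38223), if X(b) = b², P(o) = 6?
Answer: 3*√4251 ≈ 195.60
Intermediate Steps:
√(X(P(-2)) + 38223) = √(6² + 38223) = √(36 + 38223) = √38259 = 3*√4251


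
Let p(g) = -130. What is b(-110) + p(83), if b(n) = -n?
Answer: -20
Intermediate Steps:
b(-110) + p(83) = -1*(-110) - 130 = 110 - 130 = -20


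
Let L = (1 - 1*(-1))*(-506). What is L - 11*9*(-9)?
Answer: -121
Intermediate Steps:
L = -1012 (L = (1 + 1)*(-506) = 2*(-506) = -1012)
L - 11*9*(-9) = -1012 - 11*9*(-9) = -1012 - 99*(-9) = -1012 + 891 = -121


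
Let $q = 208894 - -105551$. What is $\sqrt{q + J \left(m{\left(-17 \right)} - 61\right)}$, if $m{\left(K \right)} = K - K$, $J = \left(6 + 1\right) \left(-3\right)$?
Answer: $\sqrt{315726} \approx 561.89$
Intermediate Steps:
$q = 314445$ ($q = 208894 + 105551 = 314445$)
$J = -21$ ($J = 7 \left(-3\right) = -21$)
$m{\left(K \right)} = 0$
$\sqrt{q + J \left(m{\left(-17 \right)} - 61\right)} = \sqrt{314445 - 21 \left(0 - 61\right)} = \sqrt{314445 - -1281} = \sqrt{314445 + 1281} = \sqrt{315726}$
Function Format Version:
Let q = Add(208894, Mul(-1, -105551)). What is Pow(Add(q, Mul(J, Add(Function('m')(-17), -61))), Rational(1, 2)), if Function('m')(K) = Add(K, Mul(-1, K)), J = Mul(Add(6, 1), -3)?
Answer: Pow(315726, Rational(1, 2)) ≈ 561.89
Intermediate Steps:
q = 314445 (q = Add(208894, 105551) = 314445)
J = -21 (J = Mul(7, -3) = -21)
Function('m')(K) = 0
Pow(Add(q, Mul(J, Add(Function('m')(-17), -61))), Rational(1, 2)) = Pow(Add(314445, Mul(-21, Add(0, -61))), Rational(1, 2)) = Pow(Add(314445, Mul(-21, -61)), Rational(1, 2)) = Pow(Add(314445, 1281), Rational(1, 2)) = Pow(315726, Rational(1, 2))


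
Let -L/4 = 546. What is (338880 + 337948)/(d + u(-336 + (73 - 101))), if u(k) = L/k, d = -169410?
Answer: -169207/42351 ≈ -3.9953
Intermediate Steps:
L = -2184 (L = -4*546 = -2184)
u(k) = -2184/k
(338880 + 337948)/(d + u(-336 + (73 - 101))) = (338880 + 337948)/(-169410 - 2184/(-336 + (73 - 101))) = 676828/(-169410 - 2184/(-336 - 28)) = 676828/(-169410 - 2184/(-364)) = 676828/(-169410 - 2184*(-1/364)) = 676828/(-169410 + 6) = 676828/(-169404) = 676828*(-1/169404) = -169207/42351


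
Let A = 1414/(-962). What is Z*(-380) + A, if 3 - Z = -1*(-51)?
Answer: 8772733/481 ≈ 18239.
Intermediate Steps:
Z = -48 (Z = 3 - (-1)*(-51) = 3 - 1*51 = 3 - 51 = -48)
A = -707/481 (A = 1414*(-1/962) = -707/481 ≈ -1.4699)
Z*(-380) + A = -48*(-380) - 707/481 = 18240 - 707/481 = 8772733/481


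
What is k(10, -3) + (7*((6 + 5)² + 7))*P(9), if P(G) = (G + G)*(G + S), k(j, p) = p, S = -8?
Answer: 16125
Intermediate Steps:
P(G) = 2*G*(-8 + G) (P(G) = (G + G)*(G - 8) = (2*G)*(-8 + G) = 2*G*(-8 + G))
k(10, -3) + (7*((6 + 5)² + 7))*P(9) = -3 + (7*((6 + 5)² + 7))*(2*9*(-8 + 9)) = -3 + (7*(11² + 7))*(2*9*1) = -3 + (7*(121 + 7))*18 = -3 + (7*128)*18 = -3 + 896*18 = -3 + 16128 = 16125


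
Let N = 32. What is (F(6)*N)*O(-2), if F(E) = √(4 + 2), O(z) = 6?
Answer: 192*√6 ≈ 470.30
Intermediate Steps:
F(E) = √6
(F(6)*N)*O(-2) = (√6*32)*6 = (32*√6)*6 = 192*√6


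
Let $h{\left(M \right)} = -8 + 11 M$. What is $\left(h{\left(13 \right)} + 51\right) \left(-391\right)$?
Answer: $-72726$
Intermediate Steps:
$\left(h{\left(13 \right)} + 51\right) \left(-391\right) = \left(\left(-8 + 11 \cdot 13\right) + 51\right) \left(-391\right) = \left(\left(-8 + 143\right) + 51\right) \left(-391\right) = \left(135 + 51\right) \left(-391\right) = 186 \left(-391\right) = -72726$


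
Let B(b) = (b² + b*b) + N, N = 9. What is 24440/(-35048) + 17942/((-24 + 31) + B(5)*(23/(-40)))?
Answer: -242111255/362949 ≈ -667.07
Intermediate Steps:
B(b) = 9 + 2*b² (B(b) = (b² + b*b) + 9 = (b² + b²) + 9 = 2*b² + 9 = 9 + 2*b²)
24440/(-35048) + 17942/((-24 + 31) + B(5)*(23/(-40))) = 24440/(-35048) + 17942/((-24 + 31) + (9 + 2*5²)*(23/(-40))) = 24440*(-1/35048) + 17942/(7 + (9 + 2*25)*(23*(-1/40))) = -235/337 + 17942/(7 + (9 + 50)*(-23/40)) = -235/337 + 17942/(7 + 59*(-23/40)) = -235/337 + 17942/(7 - 1357/40) = -235/337 + 17942/(-1077/40) = -235/337 + 17942*(-40/1077) = -235/337 - 717680/1077 = -242111255/362949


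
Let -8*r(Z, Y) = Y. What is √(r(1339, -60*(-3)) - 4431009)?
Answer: I*√17724126/2 ≈ 2105.0*I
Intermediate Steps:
r(Z, Y) = -Y/8
√(r(1339, -60*(-3)) - 4431009) = √(-(-15)*(-3)/2 - 4431009) = √(-⅛*180 - 4431009) = √(-45/2 - 4431009) = √(-8862063/2) = I*√17724126/2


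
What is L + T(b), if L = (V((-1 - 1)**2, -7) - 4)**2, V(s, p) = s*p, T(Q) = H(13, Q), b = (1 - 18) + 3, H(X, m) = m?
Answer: 1010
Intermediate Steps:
b = -14 (b = -17 + 3 = -14)
T(Q) = Q
V(s, p) = p*s
L = 1024 (L = (-7*(-1 - 1)**2 - 4)**2 = (-7*(-2)**2 - 4)**2 = (-7*4 - 4)**2 = (-28 - 4)**2 = (-32)**2 = 1024)
L + T(b) = 1024 - 14 = 1010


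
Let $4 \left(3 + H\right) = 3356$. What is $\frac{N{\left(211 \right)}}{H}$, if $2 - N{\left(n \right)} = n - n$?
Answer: $\frac{1}{418} \approx 0.0023923$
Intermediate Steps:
$N{\left(n \right)} = 2$ ($N{\left(n \right)} = 2 - \left(n - n\right) = 2 - 0 = 2 + 0 = 2$)
$H = 836$ ($H = -3 + \frac{1}{4} \cdot 3356 = -3 + 839 = 836$)
$\frac{N{\left(211 \right)}}{H} = \frac{2}{836} = 2 \cdot \frac{1}{836} = \frac{1}{418}$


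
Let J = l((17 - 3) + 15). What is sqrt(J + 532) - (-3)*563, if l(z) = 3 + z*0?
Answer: 1689 + sqrt(535) ≈ 1712.1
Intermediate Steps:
l(z) = 3 (l(z) = 3 + 0 = 3)
J = 3
sqrt(J + 532) - (-3)*563 = sqrt(3 + 532) - (-3)*563 = sqrt(535) - 1*(-1689) = sqrt(535) + 1689 = 1689 + sqrt(535)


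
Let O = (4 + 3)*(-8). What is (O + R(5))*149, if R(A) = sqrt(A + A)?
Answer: -8344 + 149*sqrt(10) ≈ -7872.8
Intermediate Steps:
R(A) = sqrt(2)*sqrt(A) (R(A) = sqrt(2*A) = sqrt(2)*sqrt(A))
O = -56 (O = 7*(-8) = -56)
(O + R(5))*149 = (-56 + sqrt(2)*sqrt(5))*149 = (-56 + sqrt(10))*149 = -8344 + 149*sqrt(10)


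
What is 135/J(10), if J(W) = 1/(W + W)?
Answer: 2700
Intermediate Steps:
J(W) = 1/(2*W)
135/J(10) = 135/(((½)/10)) = 135/(((½)*(⅒))) = 135/(1/20) = 135*20 = 2700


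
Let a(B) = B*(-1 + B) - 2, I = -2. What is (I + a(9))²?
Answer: 4624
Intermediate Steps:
a(B) = -2 + B*(-1 + B)
(I + a(9))² = (-2 + (-2 + 9² - 1*9))² = (-2 + (-2 + 81 - 9))² = (-2 + 70)² = 68² = 4624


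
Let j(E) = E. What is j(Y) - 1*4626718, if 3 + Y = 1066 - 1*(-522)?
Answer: -4625133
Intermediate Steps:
Y = 1585 (Y = -3 + (1066 - 1*(-522)) = -3 + (1066 + 522) = -3 + 1588 = 1585)
j(Y) - 1*4626718 = 1585 - 1*4626718 = 1585 - 4626718 = -4625133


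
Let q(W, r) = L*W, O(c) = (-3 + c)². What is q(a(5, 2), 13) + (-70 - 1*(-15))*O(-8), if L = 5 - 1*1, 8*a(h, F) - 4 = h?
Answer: -13301/2 ≈ -6650.5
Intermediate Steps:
a(h, F) = ½ + h/8
L = 4 (L = 5 - 1 = 4)
q(W, r) = 4*W
q(a(5, 2), 13) + (-70 - 1*(-15))*O(-8) = 4*(½ + (⅛)*5) + (-70 - 1*(-15))*(-3 - 8)² = 4*(½ + 5/8) + (-70 + 15)*(-11)² = 4*(9/8) - 55*121 = 9/2 - 6655 = -13301/2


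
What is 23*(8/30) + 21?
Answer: 407/15 ≈ 27.133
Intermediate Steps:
23*(8/30) + 21 = 23*(8*(1/30)) + 21 = 23*(4/15) + 21 = 92/15 + 21 = 407/15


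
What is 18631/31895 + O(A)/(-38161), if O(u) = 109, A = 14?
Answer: 707501036/1217145095 ≈ 0.58128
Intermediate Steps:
18631/31895 + O(A)/(-38161) = 18631/31895 + 109/(-38161) = 18631*(1/31895) + 109*(-1/38161) = 18631/31895 - 109/38161 = 707501036/1217145095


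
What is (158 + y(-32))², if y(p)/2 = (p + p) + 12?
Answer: 2916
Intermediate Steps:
y(p) = 24 + 4*p (y(p) = 2*((p + p) + 12) = 2*(2*p + 12) = 2*(12 + 2*p) = 24 + 4*p)
(158 + y(-32))² = (158 + (24 + 4*(-32)))² = (158 + (24 - 128))² = (158 - 104)² = 54² = 2916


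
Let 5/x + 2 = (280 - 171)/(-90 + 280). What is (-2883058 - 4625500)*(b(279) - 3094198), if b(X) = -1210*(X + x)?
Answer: 6974437087080784/271 ≈ 2.5736e+13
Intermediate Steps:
x = -950/271 (x = 5/(-2 + (280 - 171)/(-90 + 280)) = 5/(-2 + 109/190) = 5/(-271/190) = 5*(-190/271) = -950/271 ≈ -3.5055)
b(X) = 1149500/271 - 1210*X (b(X) = -1210*(X - 950/271) = -1210*(-950/271 + X) = 1149500/271 - 1210*X)
(-2883058 - 4625500)*(b(279) - 3094198) = (-2883058 - 4625500)*((1149500/271 - 1210*279) - 3094198) = -7508558*((1149500/271 - 337590) - 3094198) = -7508558*(-90337390/271 - 3094198) = -7508558*(-928865048/271) = 6974437087080784/271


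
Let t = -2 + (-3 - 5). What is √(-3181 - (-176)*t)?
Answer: 9*I*√61 ≈ 70.292*I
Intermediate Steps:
t = -10 (t = -2 - 8 = -10)
√(-3181 - (-176)*t) = √(-3181 - (-176)*(-10)) = √(-3181 - 1*1760) = √(-3181 - 1760) = √(-4941) = 9*I*√61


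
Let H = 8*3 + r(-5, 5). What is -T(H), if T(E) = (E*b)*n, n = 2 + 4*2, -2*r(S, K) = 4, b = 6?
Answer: -1320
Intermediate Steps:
r(S, K) = -2 (r(S, K) = -½*4 = -2)
n = 10 (n = 2 + 8 = 10)
H = 22 (H = 8*3 - 2 = 24 - 2 = 22)
T(E) = 60*E (T(E) = (E*6)*10 = (6*E)*10 = 60*E)
-T(H) = -60*22 = -1*1320 = -1320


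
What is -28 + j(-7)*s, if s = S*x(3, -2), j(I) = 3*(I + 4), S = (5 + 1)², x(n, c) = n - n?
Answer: -28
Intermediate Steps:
x(n, c) = 0
S = 36 (S = 6² = 36)
j(I) = 12 + 3*I (j(I) = 3*(4 + I) = 12 + 3*I)
s = 0 (s = 36*0 = 0)
-28 + j(-7)*s = -28 + (12 + 3*(-7))*0 = -28 + (12 - 21)*0 = -28 - 9*0 = -28 + 0 = -28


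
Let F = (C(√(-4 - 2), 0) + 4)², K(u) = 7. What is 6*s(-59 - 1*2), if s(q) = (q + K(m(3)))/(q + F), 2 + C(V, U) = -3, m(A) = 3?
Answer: 27/5 ≈ 5.4000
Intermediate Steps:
C(V, U) = -5 (C(V, U) = -2 - 3 = -5)
F = 1 (F = (-5 + 4)² = (-1)² = 1)
s(q) = (7 + q)/(1 + q) (s(q) = (q + 7)/(q + 1) = (7 + q)/(1 + q))
6*s(-59 - 1*2) = 6*((7 + (-59 - 1*2))/(1 + (-59 - 1*2))) = 6*((7 + (-59 - 2))/(1 + (-59 - 2))) = 6*((7 - 61)/(1 - 61)) = 6*(-54/(-60)) = 6*(-1/60*(-54)) = 6*(9/10) = 27/5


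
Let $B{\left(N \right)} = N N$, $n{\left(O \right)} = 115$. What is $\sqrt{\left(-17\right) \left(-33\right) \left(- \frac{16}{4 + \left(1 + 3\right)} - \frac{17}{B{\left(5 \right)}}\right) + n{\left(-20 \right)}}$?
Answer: $\frac{2 i \sqrt{8678}}{5} \approx 37.262 i$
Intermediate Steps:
$B{\left(N \right)} = N^{2}$
$\sqrt{\left(-17\right) \left(-33\right) \left(- \frac{16}{4 + \left(1 + 3\right)} - \frac{17}{B{\left(5 \right)}}\right) + n{\left(-20 \right)}} = \sqrt{\left(-17\right) \left(-33\right) \left(- \frac{16}{4 + \left(1 + 3\right)} - \frac{17}{5^{2}}\right) + 115} = \sqrt{561 \left(- \frac{16}{4 + 4} - \frac{17}{25}\right) + 115} = \sqrt{561 \left(- \frac{16}{8} - \frac{17}{25}\right) + 115} = \sqrt{561 \left(\left(-16\right) \frac{1}{8} - \frac{17}{25}\right) + 115} = \sqrt{561 \left(-2 - \frac{17}{25}\right) + 115} = \sqrt{561 \left(- \frac{67}{25}\right) + 115} = \sqrt{- \frac{37587}{25} + 115} = \sqrt{- \frac{34712}{25}} = \frac{2 i \sqrt{8678}}{5}$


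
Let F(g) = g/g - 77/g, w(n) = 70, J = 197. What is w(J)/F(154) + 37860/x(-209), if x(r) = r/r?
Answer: 38000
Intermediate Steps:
x(r) = 1
F(g) = 1 - 77/g
w(J)/F(154) + 37860/x(-209) = 70/(((-77 + 154)/154)) + 37860/1 = 70/(((1/154)*77)) + 37860*1 = 70/(½) + 37860 = 70*2 + 37860 = 140 + 37860 = 38000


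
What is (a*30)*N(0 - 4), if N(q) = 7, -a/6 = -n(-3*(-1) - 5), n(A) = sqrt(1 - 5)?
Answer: 2520*I ≈ 2520.0*I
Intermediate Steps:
n(A) = 2*I (n(A) = sqrt(-4) = 2*I)
a = 12*I (a = -(-6)*2*I = -(-12)*I = 12*I ≈ 12.0*I)
(a*30)*N(0 - 4) = ((12*I)*30)*7 = (360*I)*7 = 2520*I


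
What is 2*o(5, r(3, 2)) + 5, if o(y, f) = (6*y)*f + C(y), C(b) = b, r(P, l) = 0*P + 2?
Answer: 135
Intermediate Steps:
r(P, l) = 2 (r(P, l) = 0 + 2 = 2)
o(y, f) = y + 6*f*y (o(y, f) = (6*y)*f + y = 6*f*y + y = y + 6*f*y)
2*o(5, r(3, 2)) + 5 = 2*(5*(1 + 6*2)) + 5 = 2*(5*(1 + 12)) + 5 = 2*(5*13) + 5 = 2*65 + 5 = 130 + 5 = 135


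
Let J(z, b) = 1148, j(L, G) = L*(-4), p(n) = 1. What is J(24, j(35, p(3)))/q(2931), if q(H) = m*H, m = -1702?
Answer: -574/2494281 ≈ -0.00023013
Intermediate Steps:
j(L, G) = -4*L
q(H) = -1702*H
J(24, j(35, p(3)))/q(2931) = 1148/((-1702*2931)) = 1148/(-4988562) = 1148*(-1/4988562) = -574/2494281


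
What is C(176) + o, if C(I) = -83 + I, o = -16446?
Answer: -16353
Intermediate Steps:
C(176) + o = (-83 + 176) - 16446 = 93 - 16446 = -16353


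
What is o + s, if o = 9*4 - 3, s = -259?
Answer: -226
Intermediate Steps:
o = 33 (o = 36 - 3 = 33)
o + s = 33 - 259 = -226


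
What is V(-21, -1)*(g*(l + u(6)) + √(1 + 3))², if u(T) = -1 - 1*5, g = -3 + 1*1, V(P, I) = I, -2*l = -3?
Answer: -121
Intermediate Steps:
l = 3/2 (l = -½*(-3) = 3/2 ≈ 1.5000)
g = -2 (g = -3 + 1 = -2)
u(T) = -6 (u(T) = -1 - 5 = -6)
V(-21, -1)*(g*(l + u(6)) + √(1 + 3))² = -(-2*(3/2 - 6) + √(1 + 3))² = -(-2*(-9/2) + √4)² = -(9 + 2)² = -1*11² = -1*121 = -121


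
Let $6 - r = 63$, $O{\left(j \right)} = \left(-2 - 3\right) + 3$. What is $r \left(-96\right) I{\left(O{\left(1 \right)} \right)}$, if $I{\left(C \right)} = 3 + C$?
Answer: $5472$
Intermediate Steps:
$O{\left(j \right)} = -2$ ($O{\left(j \right)} = -5 + 3 = -2$)
$r = -57$ ($r = 6 - 63 = -57$)
$r \left(-96\right) I{\left(O{\left(1 \right)} \right)} = \left(-57\right) \left(-96\right) \left(3 - 2\right) = 5472 \cdot 1 = 5472$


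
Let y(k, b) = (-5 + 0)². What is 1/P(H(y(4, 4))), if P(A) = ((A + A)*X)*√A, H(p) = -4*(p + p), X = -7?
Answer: -I*√2/56000 ≈ -2.5254e-5*I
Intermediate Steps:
y(k, b) = 25 (y(k, b) = (-5)² = 25)
H(p) = -8*p
P(A) = -14*A^(3/2) (P(A) = ((A + A)*(-7))*√A = ((2*A)*(-7))*√A = (-14*A)*√A = -14*A^(3/2))
1/P(H(y(4, 4))) = 1/(-14*(-2000*I*√2)) = 1/(-(-28000)*I*√2) = 1/(28000*I*√2) = -I*√2/56000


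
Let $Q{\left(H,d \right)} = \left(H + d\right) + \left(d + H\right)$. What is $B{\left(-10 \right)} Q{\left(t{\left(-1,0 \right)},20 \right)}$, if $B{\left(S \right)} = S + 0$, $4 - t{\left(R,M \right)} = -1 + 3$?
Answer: $-440$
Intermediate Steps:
$t{\left(R,M \right)} = 2$ ($t{\left(R,M \right)} = 4 - \left(-1 + 3\right) = 4 - 2 = 2$)
$Q{\left(H,d \right)} = 2 H + 2 d$ ($Q{\left(H,d \right)} = \left(H + d\right) + \left(H + d\right) = 2 H + 2 d$)
$B{\left(S \right)} = S$
$B{\left(-10 \right)} Q{\left(t{\left(-1,0 \right)},20 \right)} = - 10 \left(2 \cdot 2 + 2 \cdot 20\right) = - 10 \left(4 + 40\right) = \left(-10\right) 44 = -440$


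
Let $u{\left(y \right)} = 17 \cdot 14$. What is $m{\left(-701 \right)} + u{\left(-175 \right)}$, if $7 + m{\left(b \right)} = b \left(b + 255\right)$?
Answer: $312877$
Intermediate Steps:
$u{\left(y \right)} = 238$
$m{\left(b \right)} = -7 + b \left(255 + b\right)$ ($m{\left(b \right)} = -7 + b \left(b + 255\right) = -7 + b \left(255 + b\right)$)
$m{\left(-701 \right)} + u{\left(-175 \right)} = \left(-7 + \left(-701\right)^{2} + 255 \left(-701\right)\right) + 238 = \left(-7 + 491401 - 178755\right) + 238 = 312639 + 238 = 312877$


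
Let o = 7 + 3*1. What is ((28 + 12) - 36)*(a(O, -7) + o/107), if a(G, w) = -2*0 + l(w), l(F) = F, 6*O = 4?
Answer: -2956/107 ≈ -27.626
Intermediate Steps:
O = ⅔ (O = (⅙)*4 = ⅔ ≈ 0.66667)
o = 10 (o = 7 + 3 = 10)
a(G, w) = w (a(G, w) = -2*0 + w = 0 + w = w)
((28 + 12) - 36)*(a(O, -7) + o/107) = ((28 + 12) - 36)*(-7 + 10/107) = (40 - 36)*(-7 + 10*(1/107)) = 4*(-7 + 10/107) = 4*(-739/107) = -2956/107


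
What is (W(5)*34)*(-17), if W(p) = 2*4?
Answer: -4624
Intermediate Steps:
W(p) = 8
(W(5)*34)*(-17) = (8*34)*(-17) = 272*(-17) = -4624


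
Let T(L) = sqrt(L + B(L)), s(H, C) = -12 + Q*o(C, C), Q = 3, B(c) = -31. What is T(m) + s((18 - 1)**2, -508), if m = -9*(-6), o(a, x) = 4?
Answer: sqrt(23) ≈ 4.7958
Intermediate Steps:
s(H, C) = 0 (s(H, C) = -12 + 3*4 = -12 + 12 = 0)
m = 54
T(L) = sqrt(-31 + L) (T(L) = sqrt(L - 31) = sqrt(-31 + L))
T(m) + s((18 - 1)**2, -508) = sqrt(-31 + 54) + 0 = sqrt(23) + 0 = sqrt(23)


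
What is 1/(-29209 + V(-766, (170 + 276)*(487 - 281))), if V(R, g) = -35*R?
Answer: -1/2399 ≈ -0.00041684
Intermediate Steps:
1/(-29209 + V(-766, (170 + 276)*(487 - 281))) = 1/(-29209 - 35*(-766)) = 1/(-29209 + 26810) = 1/(-2399) = -1/2399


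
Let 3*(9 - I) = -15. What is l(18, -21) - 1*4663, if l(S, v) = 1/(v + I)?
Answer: -32642/7 ≈ -4663.1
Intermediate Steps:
I = 14 (I = 9 - 1/3*(-15) = 9 + 5 = 14)
l(S, v) = 1/(14 + v) (l(S, v) = 1/(v + 14) = 1/(14 + v))
l(18, -21) - 1*4663 = 1/(14 - 21) - 1*4663 = 1/(-7) - 4663 = -1/7 - 4663 = -32642/7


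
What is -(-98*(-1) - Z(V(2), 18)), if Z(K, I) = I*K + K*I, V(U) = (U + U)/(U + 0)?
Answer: -26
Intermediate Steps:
V(U) = 2 (V(U) = (2*U)/U = 2)
Z(K, I) = 2*I*K (Z(K, I) = I*K + I*K = 2*I*K)
-(-98*(-1) - Z(V(2), 18)) = -(-98*(-1) - 2*18*2) = -(98 - 1*72) = -(98 - 72) = -1*26 = -26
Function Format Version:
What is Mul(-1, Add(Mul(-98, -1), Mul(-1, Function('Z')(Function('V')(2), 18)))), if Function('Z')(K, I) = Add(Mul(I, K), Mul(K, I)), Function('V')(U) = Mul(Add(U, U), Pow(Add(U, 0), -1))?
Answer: -26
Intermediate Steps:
Function('V')(U) = 2 (Function('V')(U) = Mul(Mul(2, U), Pow(U, -1)) = 2)
Function('Z')(K, I) = Mul(2, I, K) (Function('Z')(K, I) = Add(Mul(I, K), Mul(I, K)) = Mul(2, I, K))
Mul(-1, Add(Mul(-98, -1), Mul(-1, Function('Z')(Function('V')(2), 18)))) = Mul(-1, Add(Mul(-98, -1), Mul(-1, Mul(2, 18, 2)))) = Mul(-1, Add(98, Mul(-1, 72))) = Mul(-1, Add(98, -72)) = Mul(-1, 26) = -26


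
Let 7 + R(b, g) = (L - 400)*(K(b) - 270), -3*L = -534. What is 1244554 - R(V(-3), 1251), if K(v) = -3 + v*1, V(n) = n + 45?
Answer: 1193279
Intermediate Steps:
L = 178 (L = -1/3*(-534) = 178)
V(n) = 45 + n
K(v) = -3 + v
R(b, g) = 60599 - 222*b (R(b, g) = -7 + (178 - 400)*((-3 + b) - 270) = -7 - 222*(-273 + b) = -7 + (60606 - 222*b) = 60599 - 222*b)
1244554 - R(V(-3), 1251) = 1244554 - (60599 - 222*(45 - 3)) = 1244554 - (60599 - 222*42) = 1244554 - (60599 - 9324) = 1244554 - 1*51275 = 1244554 - 51275 = 1193279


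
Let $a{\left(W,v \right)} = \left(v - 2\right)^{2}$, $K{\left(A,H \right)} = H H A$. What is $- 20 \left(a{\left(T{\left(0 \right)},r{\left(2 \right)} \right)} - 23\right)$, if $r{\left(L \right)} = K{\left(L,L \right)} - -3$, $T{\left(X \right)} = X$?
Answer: $-1160$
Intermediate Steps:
$K{\left(A,H \right)} = A H^{2}$ ($K{\left(A,H \right)} = H^{2} A = A H^{2}$)
$r{\left(L \right)} = 3 + L^{3}$ ($r{\left(L \right)} = L L^{2} - -3 = L^{3} + 3 = 3 + L^{3}$)
$a{\left(W,v \right)} = \left(-2 + v\right)^{2}$
$- 20 \left(a{\left(T{\left(0 \right)},r{\left(2 \right)} \right)} - 23\right) = - 20 \left(\left(-2 + \left(3 + 2^{3}\right)\right)^{2} - 23\right) = - 20 \left(\left(-2 + \left(3 + 8\right)\right)^{2} - 23\right) = - 20 \left(\left(-2 + 11\right)^{2} - 23\right) = - 20 \left(9^{2} - 23\right) = - 20 \left(81 - 23\right) = \left(-20\right) 58 = -1160$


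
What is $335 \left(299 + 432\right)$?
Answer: $244885$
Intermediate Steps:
$335 \left(299 + 432\right) = 335 \cdot 731 = 244885$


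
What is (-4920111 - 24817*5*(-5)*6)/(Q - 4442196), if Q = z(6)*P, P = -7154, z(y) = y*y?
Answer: 399187/1566580 ≈ 0.25481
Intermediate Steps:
z(y) = y**2
Q = -257544 (Q = 6**2*(-7154) = 36*(-7154) = -257544)
(-4920111 - 24817*5*(-5)*6)/(Q - 4442196) = (-4920111 - 24817*5*(-5)*6)/(-257544 - 4442196) = (-4920111 - (-620425)*6)/(-4699740) = (-4920111 - 24817*(-150))*(-1/4699740) = (-4920111 + 3722550)*(-1/4699740) = -1197561*(-1/4699740) = 399187/1566580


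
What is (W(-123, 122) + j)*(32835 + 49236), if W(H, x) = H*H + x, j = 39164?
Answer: 4465893465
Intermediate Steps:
W(H, x) = x + H² (W(H, x) = H² + x = x + H²)
(W(-123, 122) + j)*(32835 + 49236) = ((122 + (-123)²) + 39164)*(32835 + 49236) = ((122 + 15129) + 39164)*82071 = (15251 + 39164)*82071 = 54415*82071 = 4465893465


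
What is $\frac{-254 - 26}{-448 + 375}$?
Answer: $\frac{280}{73} \approx 3.8356$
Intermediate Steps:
$\frac{-254 - 26}{-448 + 375} = - \frac{280}{-73} = \left(-280\right) \left(- \frac{1}{73}\right) = \frac{280}{73}$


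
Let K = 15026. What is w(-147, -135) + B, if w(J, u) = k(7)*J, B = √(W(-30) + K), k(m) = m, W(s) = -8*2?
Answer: -1029 + √15010 ≈ -906.48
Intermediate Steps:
W(s) = -16
B = √15010 (B = √(-16 + 15026) = √15010 ≈ 122.52)
w(J, u) = 7*J
w(-147, -135) + B = 7*(-147) + √15010 = -1029 + √15010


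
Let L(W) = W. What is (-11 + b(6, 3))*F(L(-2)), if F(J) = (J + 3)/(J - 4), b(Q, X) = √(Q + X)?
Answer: 4/3 ≈ 1.3333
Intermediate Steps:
F(J) = (3 + J)/(-4 + J)
(-11 + b(6, 3))*F(L(-2)) = (-11 + √(6 + 3))*((3 - 2)/(-4 - 2)) = (-11 + √9)*(1/(-6)) = (-11 + 3)*(-⅙*1) = -8*(-⅙) = 4/3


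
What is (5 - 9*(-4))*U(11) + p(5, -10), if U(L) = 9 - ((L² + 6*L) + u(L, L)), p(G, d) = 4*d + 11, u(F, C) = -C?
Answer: -6876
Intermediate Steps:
p(G, d) = 11 + 4*d
U(L) = 9 - L² - 5*L (U(L) = 9 - ((L² + 6*L) - L) = 9 - (L² + 5*L) = 9 + (-L² - 5*L) = 9 - L² - 5*L)
(5 - 9*(-4))*U(11) + p(5, -10) = (5 - 9*(-4))*(9 - 1*11² - 5*11) + (11 + 4*(-10)) = (5 + 36)*(9 - 1*121 - 55) + (11 - 40) = 41*(9 - 121 - 55) - 29 = 41*(-167) - 29 = -6847 - 29 = -6876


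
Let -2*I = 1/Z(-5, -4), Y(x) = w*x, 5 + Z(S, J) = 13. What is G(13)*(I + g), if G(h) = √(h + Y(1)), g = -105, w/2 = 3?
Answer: -1681*√19/16 ≈ -457.96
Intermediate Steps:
w = 6 (w = 2*3 = 6)
Z(S, J) = 8 (Z(S, J) = -5 + 13 = 8)
Y(x) = 6*x
G(h) = √(6 + h) (G(h) = √(h + 6*1) = √(h + 6) = √(6 + h))
I = -1/16 (I = -½/8 = -½*⅛ = -1/16 ≈ -0.062500)
G(13)*(I + g) = √(6 + 13)*(-1/16 - 105) = √19*(-1681/16) = -1681*√19/16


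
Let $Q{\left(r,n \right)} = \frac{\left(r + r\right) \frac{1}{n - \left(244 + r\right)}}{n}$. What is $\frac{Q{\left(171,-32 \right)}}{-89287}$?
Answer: $- \frac{57}{212860208} \approx -2.6778 \cdot 10^{-7}$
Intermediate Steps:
$Q{\left(r,n \right)} = \frac{2 r}{n \left(-244 + n - r\right)}$ ($Q{\left(r,n \right)} = \frac{2 r \frac{1}{-244 + n - r}}{n} = \frac{2 r}{n \left(-244 + n - r\right)}$)
$\frac{Q{\left(171,-32 \right)}}{-89287} = \frac{\left(-2\right) 171 \frac{1}{-32} \frac{1}{244 + 171 - -32}}{-89287} = \left(-2\right) 171 \left(- \frac{1}{32}\right) \frac{1}{244 + 171 + 32} \left(- \frac{1}{89287}\right) = \left(-2\right) 171 \left(- \frac{1}{32}\right) \frac{1}{447} \left(- \frac{1}{89287}\right) = \frac{57}{2384} \left(- \frac{1}{89287}\right) = - \frac{57}{212860208}$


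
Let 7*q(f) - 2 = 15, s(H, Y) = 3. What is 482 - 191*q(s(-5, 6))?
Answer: 127/7 ≈ 18.143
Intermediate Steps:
q(f) = 17/7 (q(f) = 2/7 + (1/7)*15 = 2/7 + 15/7 = 17/7)
482 - 191*q(s(-5, 6)) = 482 - 191*17/7 = 482 - 3247/7 = 127/7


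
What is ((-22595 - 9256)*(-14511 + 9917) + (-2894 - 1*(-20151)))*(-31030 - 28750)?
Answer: -8748250094780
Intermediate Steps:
((-22595 - 9256)*(-14511 + 9917) + (-2894 - 1*(-20151)))*(-31030 - 28750) = (-31851*(-4594) + (-2894 + 20151))*(-59780) = (146323494 + 17257)*(-59780) = 146340751*(-59780) = -8748250094780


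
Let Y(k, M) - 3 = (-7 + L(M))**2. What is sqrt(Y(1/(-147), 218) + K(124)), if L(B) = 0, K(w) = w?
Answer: 4*sqrt(11) ≈ 13.266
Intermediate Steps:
Y(k, M) = 52 (Y(k, M) = 3 + (-7 + 0)**2 = 3 + (-7)**2 = 3 + 49 = 52)
sqrt(Y(1/(-147), 218) + K(124)) = sqrt(52 + 124) = sqrt(176) = 4*sqrt(11)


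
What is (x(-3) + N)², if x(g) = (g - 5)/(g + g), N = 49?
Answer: 22801/9 ≈ 2533.4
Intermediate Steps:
x(g) = (-5 + g)/(2*g) (x(g) = (-5 + g)/((2*g)) = (-5 + g)*(1/(2*g)) = (-5 + g)/(2*g))
(x(-3) + N)² = ((½)*(-5 - 3)/(-3) + 49)² = ((½)*(-⅓)*(-8) + 49)² = (4/3 + 49)² = (151/3)² = 22801/9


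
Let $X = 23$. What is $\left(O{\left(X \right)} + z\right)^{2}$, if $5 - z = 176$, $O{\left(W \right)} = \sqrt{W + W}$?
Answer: $\left(171 - \sqrt{46}\right)^{2} \approx 26967.0$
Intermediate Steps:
$O{\left(W \right)} = \sqrt{2} \sqrt{W}$ ($O{\left(W \right)} = \sqrt{2 W} = \sqrt{2} \sqrt{W}$)
$z = -171$ ($z = 5 - 176 = -171$)
$\left(O{\left(X \right)} + z\right)^{2} = \left(\sqrt{2} \sqrt{23} - 171\right)^{2} = \left(\sqrt{46} - 171\right)^{2} = \left(-171 + \sqrt{46}\right)^{2}$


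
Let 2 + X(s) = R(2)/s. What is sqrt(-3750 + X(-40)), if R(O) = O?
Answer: I*sqrt(375205)/10 ≈ 61.254*I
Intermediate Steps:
X(s) = -2 + 2/s
sqrt(-3750 + X(-40)) = sqrt(-3750 + (-2 + 2/(-40))) = sqrt(-3750 + (-2 + 2*(-1/40))) = sqrt(-3750 + (-2 - 1/20)) = sqrt(-3750 - 41/20) = sqrt(-75041/20) = I*sqrt(375205)/10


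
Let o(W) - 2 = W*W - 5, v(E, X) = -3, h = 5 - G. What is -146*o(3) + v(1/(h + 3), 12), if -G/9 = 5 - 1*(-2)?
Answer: -879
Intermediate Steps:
G = -63 (G = -9*(5 - 1*(-2)) = -9*(5 + 2) = -9*7 = -63)
h = 68 (h = 5 - 1*(-63) = 5 + 63 = 68)
o(W) = -3 + W² (o(W) = 2 + (W*W - 5) = 2 + (W² - 5) = 2 + (-5 + W²) = -3 + W²)
-146*o(3) + v(1/(h + 3), 12) = -146*(-3 + 3²) - 3 = -146*(-3 + 9) - 3 = -146*6 - 3 = -876 - 3 = -879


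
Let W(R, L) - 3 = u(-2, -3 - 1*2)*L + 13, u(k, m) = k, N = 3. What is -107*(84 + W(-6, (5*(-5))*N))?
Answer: -26750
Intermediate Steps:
W(R, L) = 16 - 2*L (W(R, L) = 3 + (-2*L + 13) = 3 + (13 - 2*L) = 16 - 2*L)
-107*(84 + W(-6, (5*(-5))*N)) = -107*(84 + (16 - 2*5*(-5)*3)) = -107*(84 + (16 - (-50)*3)) = -107*(84 + (16 - 2*(-75))) = -107*(84 + (16 + 150)) = -107*(84 + 166) = -107*250 = -26750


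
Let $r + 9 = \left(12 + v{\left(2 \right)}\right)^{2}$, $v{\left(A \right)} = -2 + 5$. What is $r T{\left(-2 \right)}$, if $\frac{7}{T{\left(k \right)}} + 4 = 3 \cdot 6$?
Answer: $108$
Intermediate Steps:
$v{\left(A \right)} = 3$
$T{\left(k \right)} = \frac{1}{2}$ ($T{\left(k \right)} = \frac{7}{-4 + 3 \cdot 6} = \frac{7}{-4 + 18} = \frac{7}{14} = 7 \cdot \frac{1}{14} = \frac{1}{2}$)
$r = 216$ ($r = -9 + \left(12 + 3\right)^{2} = -9 + 15^{2} = -9 + 225 = 216$)
$r T{\left(-2 \right)} = 216 \cdot \frac{1}{2} = 108$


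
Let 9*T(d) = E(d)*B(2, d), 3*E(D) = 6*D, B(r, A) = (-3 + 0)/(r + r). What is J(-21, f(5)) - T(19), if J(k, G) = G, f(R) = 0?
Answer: 19/6 ≈ 3.1667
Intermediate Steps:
B(r, A) = -3/(2*r) (B(r, A) = -3*1/(2*r) = -3/(2*r))
E(D) = 2*D (E(D) = (6*D)/3 = 2*D)
T(d) = -d/6 (T(d) = ((2*d)*(-3/2/2))/9 = ((2*d)*(-3/2*½))/9 = ((2*d)*(-¾))/9 = (-3*d/2)/9 = -d/6)
J(-21, f(5)) - T(19) = 0 - (-1)*19/6 = 0 - 1*(-19/6) = 0 + 19/6 = 19/6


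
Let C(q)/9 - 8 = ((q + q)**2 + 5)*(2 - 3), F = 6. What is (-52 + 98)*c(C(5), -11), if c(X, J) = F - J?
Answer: 782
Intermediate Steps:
C(q) = 27 - 36*q**2 (C(q) = 72 + 9*(((q + q)**2 + 5)*(2 - 3)) = 72 + 9*(((2*q)**2 + 5)*(-1)) = 72 + 9*((4*q**2 + 5)*(-1)) = 72 + 9*((5 + 4*q**2)*(-1)) = 72 + 9*(-5 - 4*q**2) = 72 + (-45 - 36*q**2) = 27 - 36*q**2)
c(X, J) = 6 - J
(-52 + 98)*c(C(5), -11) = (-52 + 98)*(6 - 1*(-11)) = 46*(6 + 11) = 46*17 = 782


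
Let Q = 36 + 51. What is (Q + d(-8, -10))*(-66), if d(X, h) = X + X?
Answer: -4686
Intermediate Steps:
Q = 87
d(X, h) = 2*X
(Q + d(-8, -10))*(-66) = (87 + 2*(-8))*(-66) = (87 - 16)*(-66) = 71*(-66) = -4686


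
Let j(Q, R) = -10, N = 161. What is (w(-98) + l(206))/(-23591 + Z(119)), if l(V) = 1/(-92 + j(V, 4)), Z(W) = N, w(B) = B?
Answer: 9997/2389860 ≈ 0.0041831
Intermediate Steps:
Z(W) = 161
l(V) = -1/102 (l(V) = 1/(-92 - 10) = 1/(-102) = -1/102)
(w(-98) + l(206))/(-23591 + Z(119)) = (-98 - 1/102)/(-23591 + 161) = -9997/102/(-23430) = -9997/102*(-1/23430) = 9997/2389860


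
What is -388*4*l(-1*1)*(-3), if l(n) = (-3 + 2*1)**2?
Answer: 4656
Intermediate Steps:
l(n) = 1 (l(n) = (-3 + 2)**2 = (-1)**2 = 1)
-388*4*l(-1*1)*(-3) = -388*4*1*(-3) = -1552*(-3) = -388*(-12) = 4656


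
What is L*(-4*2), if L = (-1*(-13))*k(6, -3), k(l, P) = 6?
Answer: -624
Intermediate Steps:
L = 78 (L = -1*(-13)*6 = 13*6 = 78)
L*(-4*2) = 78*(-4*2) = 78*(-8) = -624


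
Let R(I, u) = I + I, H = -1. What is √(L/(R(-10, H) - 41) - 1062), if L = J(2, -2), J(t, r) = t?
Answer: 4*I*√246989/61 ≈ 32.589*I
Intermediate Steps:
L = 2
R(I, u) = 2*I
√(L/(R(-10, H) - 41) - 1062) = √(2/(2*(-10) - 41) - 1062) = √(2/(-20 - 41) - 1062) = √(2/(-61) - 1062) = √(2*(-1/61) - 1062) = √(-2/61 - 1062) = √(-64784/61) = 4*I*√246989/61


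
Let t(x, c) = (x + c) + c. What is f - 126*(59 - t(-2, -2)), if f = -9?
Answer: -8199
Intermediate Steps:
t(x, c) = x + 2*c (t(x, c) = (c + x) + c = x + 2*c)
f - 126*(59 - t(-2, -2)) = -9 - 126*(59 - (-2 + 2*(-2))) = -9 - 126*(59 - (-2 - 4)) = -9 - 126*(59 - 1*(-6)) = -9 - 126*(59 + 6) = -9 - 126*65 = -9 - 8190 = -8199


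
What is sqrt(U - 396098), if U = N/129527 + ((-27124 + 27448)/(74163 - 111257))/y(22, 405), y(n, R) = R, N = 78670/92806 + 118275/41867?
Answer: I*sqrt(89836796862886408778407837914070783673830)/476239928779190905 ≈ 629.36*I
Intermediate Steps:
N = 1019307610/277536343 (N = 78670*(1/92806) + 118275*(1/41867) = 39335/46403 + 118275/41867 = 1019307610/277536343 ≈ 3.6727)
U = 22628591413828/3333679501454336335 (U = (1019307610/277536343)/129527 + ((-27124 + 27448)/(74163 - 111257))/405 = (1019307610/277536343)*(1/129527) + (324/(-37094))*(1/405) = 1019307610/35948449899761 + (324*(-1/37094))*(1/405) = 1019307610/35948449899761 - 162/18547*1/405 = 1019307610/35948449899761 - 2/92735 = 22628591413828/3333679501454336335 ≈ 6.7879e-6)
sqrt(U - 396098) = sqrt(22628591413828/3333679501454336335 - 396098) = sqrt(-1320463783144431122207002/3333679501454336335) = I*sqrt(89836796862886408778407837914070783673830)/476239928779190905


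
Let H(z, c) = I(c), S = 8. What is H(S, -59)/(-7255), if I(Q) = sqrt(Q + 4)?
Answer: -I*sqrt(55)/7255 ≈ -0.0010222*I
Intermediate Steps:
I(Q) = sqrt(4 + Q)
H(z, c) = sqrt(4 + c)
H(S, -59)/(-7255) = sqrt(4 - 59)/(-7255) = sqrt(-55)*(-1/7255) = (I*sqrt(55))*(-1/7255) = -I*sqrt(55)/7255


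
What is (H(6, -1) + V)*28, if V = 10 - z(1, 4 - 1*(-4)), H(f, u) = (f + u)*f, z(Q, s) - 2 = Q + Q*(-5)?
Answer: 1176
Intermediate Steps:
z(Q, s) = 2 - 4*Q (z(Q, s) = 2 + (Q + Q*(-5)) = 2 + (Q - 5*Q) = 2 - 4*Q)
H(f, u) = f*(f + u)
V = 12 (V = 10 - (2 - 4*1) = 10 - (2 - 4) = 10 - 1*(-2) = 10 + 2 = 12)
(H(6, -1) + V)*28 = (6*(6 - 1) + 12)*28 = (6*5 + 12)*28 = (30 + 12)*28 = 42*28 = 1176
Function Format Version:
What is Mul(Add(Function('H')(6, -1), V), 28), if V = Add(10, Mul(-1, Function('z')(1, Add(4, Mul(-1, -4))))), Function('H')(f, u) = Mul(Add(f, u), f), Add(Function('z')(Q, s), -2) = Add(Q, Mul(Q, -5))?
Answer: 1176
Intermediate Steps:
Function('z')(Q, s) = Add(2, Mul(-4, Q)) (Function('z')(Q, s) = Add(2, Add(Q, Mul(Q, -5))) = Add(2, Add(Q, Mul(-5, Q))) = Add(2, Mul(-4, Q)))
Function('H')(f, u) = Mul(f, Add(f, u))
V = 12 (V = Add(10, Mul(-1, Add(2, Mul(-4, 1)))) = Add(10, Mul(-1, Add(2, -4))) = Add(10, Mul(-1, -2)) = Add(10, 2) = 12)
Mul(Add(Function('H')(6, -1), V), 28) = Mul(Add(Mul(6, Add(6, -1)), 12), 28) = Mul(Add(Mul(6, 5), 12), 28) = Mul(Add(30, 12), 28) = Mul(42, 28) = 1176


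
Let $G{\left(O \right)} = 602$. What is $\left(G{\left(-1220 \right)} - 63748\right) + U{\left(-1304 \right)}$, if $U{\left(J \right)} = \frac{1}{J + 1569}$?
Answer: $- \frac{16733689}{265} \approx -63146.0$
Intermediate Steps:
$U{\left(J \right)} = \frac{1}{1569 + J}$
$\left(G{\left(-1220 \right)} - 63748\right) + U{\left(-1304 \right)} = \left(602 - 63748\right) + \frac{1}{1569 - 1304} = -63146 + \frac{1}{265} = - \frac{16733689}{265}$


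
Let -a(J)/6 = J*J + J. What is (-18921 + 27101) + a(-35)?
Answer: 1040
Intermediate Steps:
a(J) = -6*J - 6*J² (a(J) = -6*(J*J + J) = -6*(J² + J) = -6*(J + J²) = -6*J - 6*J²)
(-18921 + 27101) + a(-35) = (-18921 + 27101) - 6*(-35)*(1 - 35) = 8180 - 6*(-35)*(-34) = 8180 - 7140 = 1040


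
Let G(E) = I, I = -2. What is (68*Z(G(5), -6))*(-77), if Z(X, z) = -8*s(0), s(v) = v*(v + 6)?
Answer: 0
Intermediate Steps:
s(v) = v*(6 + v)
G(E) = -2
Z(X, z) = 0 (Z(X, z) = -0*(6 + 0) = -0*6 = -8*0 = 0)
(68*Z(G(5), -6))*(-77) = (68*0)*(-77) = 0*(-77) = 0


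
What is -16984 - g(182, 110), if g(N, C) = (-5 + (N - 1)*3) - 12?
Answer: -17510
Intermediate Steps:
g(N, C) = -20 + 3*N (g(N, C) = (-5 + (-1 + N)*3) - 12 = (-5 + (-3 + 3*N)) - 12 = (-8 + 3*N) - 12 = -20 + 3*N)
-16984 - g(182, 110) = -16984 - (-20 + 3*182) = -16984 - (-20 + 546) = -16984 - 1*526 = -16984 - 526 = -17510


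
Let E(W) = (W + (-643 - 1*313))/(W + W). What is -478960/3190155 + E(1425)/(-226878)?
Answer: -20646542252713/137517437357100 ≈ -0.15014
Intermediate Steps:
E(W) = (-956 + W)/(2*W) (E(W) = (W + (-643 - 313))/((2*W)) = (W - 956)*(1/(2*W)) = (-956 + W)*(1/(2*W)) = (-956 + W)/(2*W))
-478960/3190155 + E(1425)/(-226878) = -478960/3190155 + ((1/2)*(-956 + 1425)/1425)/(-226878) = -478960*1/3190155 + ((1/2)*(1/1425)*469)*(-1/226878) = -95792/638031 + (469/2850)*(-1/226878) = -95792/638031 - 469/646602300 = -20646542252713/137517437357100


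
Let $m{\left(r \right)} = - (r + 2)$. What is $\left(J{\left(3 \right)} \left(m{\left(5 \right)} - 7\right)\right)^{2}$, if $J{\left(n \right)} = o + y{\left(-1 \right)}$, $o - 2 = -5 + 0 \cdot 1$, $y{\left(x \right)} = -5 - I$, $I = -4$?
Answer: $3136$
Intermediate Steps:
$m{\left(r \right)} = -2 - r$ ($m{\left(r \right)} = - (2 + r) = -2 - r$)
$y{\left(x \right)} = -1$ ($y{\left(x \right)} = -5 - -4 = -5 + 4 = -1$)
$o = -3$ ($o = 2 + \left(-5 + 0 \cdot 1\right) = 2 + \left(-5 + 0\right) = 2 - 5 = -3$)
$J{\left(n \right)} = -4$ ($J{\left(n \right)} = -3 - 1 = -4$)
$\left(J{\left(3 \right)} \left(m{\left(5 \right)} - 7\right)\right)^{2} = \left(- 4 \left(\left(-2 - 5\right) - 7\right)\right)^{2} = \left(- 4 \left(-7 - 7\right)\right)^{2} = \left(\left(-4\right) \left(-14\right)\right)^{2} = 56^{2} = 3136$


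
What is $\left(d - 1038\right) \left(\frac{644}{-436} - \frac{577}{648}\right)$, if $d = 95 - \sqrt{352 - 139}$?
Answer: $\frac{157689403}{70632} + \frac{167221 \sqrt{213}}{70632} \approx 2267.1$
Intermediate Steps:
$d = 95 - \sqrt{213} \approx 80.406$
$\left(d - 1038\right) \left(\frac{644}{-436} - \frac{577}{648}\right) = \left(\left(95 - \sqrt{213}\right) - 1038\right) \left(\frac{644}{-436} - \frac{577}{648}\right) = \left(-943 - \sqrt{213}\right) \left(644 \left(- \frac{1}{436}\right) - \frac{577}{648}\right) = \left(-943 - \sqrt{213}\right) \left(- \frac{161}{109} - \frac{577}{648}\right) = \left(-943 - \sqrt{213}\right) \left(- \frac{167221}{70632}\right) = \frac{157689403}{70632} + \frac{167221 \sqrt{213}}{70632}$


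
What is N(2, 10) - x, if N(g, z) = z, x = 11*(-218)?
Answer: 2408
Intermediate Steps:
x = -2398
N(2, 10) - x = 10 - 1*(-2398) = 10 + 2398 = 2408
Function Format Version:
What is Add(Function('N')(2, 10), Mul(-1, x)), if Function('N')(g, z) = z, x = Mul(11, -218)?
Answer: 2408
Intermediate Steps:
x = -2398
Add(Function('N')(2, 10), Mul(-1, x)) = Add(10, Mul(-1, -2398)) = Add(10, 2398) = 2408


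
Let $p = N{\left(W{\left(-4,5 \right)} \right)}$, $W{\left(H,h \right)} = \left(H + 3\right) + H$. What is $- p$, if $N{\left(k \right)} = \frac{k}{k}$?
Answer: $-1$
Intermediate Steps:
$W{\left(H,h \right)} = 3 + 2 H$ ($W{\left(H,h \right)} = \left(3 + H\right) + H = 3 + 2 H$)
$N{\left(k \right)} = 1$
$p = 1$
$- p = \left(-1\right) 1 = -1$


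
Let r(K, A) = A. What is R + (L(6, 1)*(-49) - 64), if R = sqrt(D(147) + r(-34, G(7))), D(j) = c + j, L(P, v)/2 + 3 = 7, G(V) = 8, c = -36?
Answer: -456 + sqrt(119) ≈ -445.09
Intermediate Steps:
L(P, v) = 8 (L(P, v) = -6 + 2*7 = -6 + 14 = 8)
D(j) = -36 + j
R = sqrt(119) (R = sqrt((-36 + 147) + 8) = sqrt(111 + 8) = sqrt(119) ≈ 10.909)
R + (L(6, 1)*(-49) - 64) = sqrt(119) + (8*(-49) - 64) = sqrt(119) + (-392 - 64) = sqrt(119) - 456 = -456 + sqrt(119)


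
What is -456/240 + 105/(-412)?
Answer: -4439/2060 ≈ -2.1549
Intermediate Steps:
-456/240 + 105/(-412) = -456*1/240 + 105*(-1/412) = -19/10 - 105/412 = -4439/2060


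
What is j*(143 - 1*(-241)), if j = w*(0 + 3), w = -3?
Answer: -3456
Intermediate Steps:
j = -9 (j = -3*(0 + 3) = -3*3 = -9)
j*(143 - 1*(-241)) = -9*(143 - 1*(-241)) = -9*(143 + 241) = -9*384 = -3456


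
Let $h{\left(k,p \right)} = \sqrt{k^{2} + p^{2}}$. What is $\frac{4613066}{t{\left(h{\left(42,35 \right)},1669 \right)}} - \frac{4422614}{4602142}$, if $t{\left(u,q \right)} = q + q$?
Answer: $\frac{5303805525460}{3840487499} \approx 1381.0$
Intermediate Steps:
$t{\left(u,q \right)} = 2 q$
$\frac{4613066}{t{\left(h{\left(42,35 \right)},1669 \right)}} - \frac{4422614}{4602142} = \frac{4613066}{2 \cdot 1669} - \frac{4422614}{4602142} = \frac{4613066}{3338} - \frac{2211307}{2301071} = 4613066 \cdot \frac{1}{3338} - \frac{2211307}{2301071} = \frac{2306533}{1669} - \frac{2211307}{2301071} = \frac{5303805525460}{3840487499}$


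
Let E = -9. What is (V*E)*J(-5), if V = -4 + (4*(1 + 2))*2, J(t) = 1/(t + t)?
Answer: 18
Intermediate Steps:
J(t) = 1/(2*t)
V = 20 (V = -4 + (4*3)*2 = -4 + 12*2 = -4 + 24 = 20)
(V*E)*J(-5) = (20*(-9))*((½)/(-5)) = -90*(-1)/5 = -180*(-⅒) = 18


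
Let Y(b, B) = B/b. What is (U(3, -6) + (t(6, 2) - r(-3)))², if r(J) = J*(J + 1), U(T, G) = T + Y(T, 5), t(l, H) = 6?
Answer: 196/9 ≈ 21.778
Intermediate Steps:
U(T, G) = T + 5/T
r(J) = J*(1 + J)
(U(3, -6) + (t(6, 2) - r(-3)))² = ((3 + 5/3) + (6 - (-3)*(1 - 3)))² = ((3 + 5*(⅓)) + (6 - (-3)*(-2)))² = ((3 + 5/3) + (6 - 1*6))² = (14/3 + (6 - 6))² = (14/3 + 0)² = (14/3)² = 196/9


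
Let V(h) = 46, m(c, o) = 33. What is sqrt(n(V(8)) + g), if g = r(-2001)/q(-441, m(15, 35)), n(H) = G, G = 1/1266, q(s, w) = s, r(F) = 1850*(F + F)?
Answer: sqrt(146497841426)/2954 ≈ 129.57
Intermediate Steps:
r(F) = 3700*F (r(F) = 1850*(2*F) = 3700*F)
G = 1/1266 ≈ 0.00078989
n(H) = 1/1266
g = 2467900/147 (g = (3700*(-2001))/(-441) = -7403700*(-1/441) = 2467900/147 ≈ 16788.)
sqrt(n(V(8)) + g) = sqrt(1/1266 + 2467900/147) = sqrt(347151283/20678) = sqrt(146497841426)/2954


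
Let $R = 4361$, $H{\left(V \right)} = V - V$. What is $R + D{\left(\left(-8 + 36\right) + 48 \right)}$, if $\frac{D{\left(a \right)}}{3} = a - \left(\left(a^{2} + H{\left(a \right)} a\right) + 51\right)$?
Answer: $-12892$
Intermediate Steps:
$H{\left(V \right)} = 0$
$D{\left(a \right)} = -153 - 3 a^{2} + 3 a$ ($D{\left(a \right)} = 3 \left(a - \left(\left(a^{2} + 0 a\right) + 51\right)\right) = 3 \left(a - \left(\left(a^{2} + 0\right) + 51\right)\right) = 3 \left(a - \left(a^{2} + 51\right)\right) = 3 \left(a - \left(51 + a^{2}\right)\right) = 3 \left(-51 + a - a^{2}\right) = -153 - 3 a^{2} + 3 a$)
$R + D{\left(\left(-8 + 36\right) + 48 \right)} = 4361 - \left(153 - 3 \left(\left(-8 + 36\right) + 48\right) + 3 \left(\left(-8 + 36\right) + 48\right)^{2}\right) = 4361 - \left(153 - 3 \left(28 + 48\right) + 3 \left(28 + 48\right)^{2}\right) = 4361 - \left(-75 + 17328\right) = 4361 - 17253 = -12892$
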